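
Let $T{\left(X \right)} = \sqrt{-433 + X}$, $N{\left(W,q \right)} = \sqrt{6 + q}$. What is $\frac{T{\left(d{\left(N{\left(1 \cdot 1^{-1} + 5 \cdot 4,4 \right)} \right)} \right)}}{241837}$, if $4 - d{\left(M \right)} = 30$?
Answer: $\frac{3 i \sqrt{51}}{241837} \approx 8.859 \cdot 10^{-5} i$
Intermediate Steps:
$d{\left(M \right)} = -26$ ($d{\left(M \right)} = 4 - 30 = -26$)
$\frac{T{\left(d{\left(N{\left(1 \cdot 1^{-1} + 5 \cdot 4,4 \right)} \right)} \right)}}{241837} = \frac{\sqrt{-433 - 26}}{241837} = \sqrt{-459} \cdot \frac{1}{241837} = 3 i \sqrt{51} \cdot \frac{1}{241837} = \frac{3 i \sqrt{51}}{241837}$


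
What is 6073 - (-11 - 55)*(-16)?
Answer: 5017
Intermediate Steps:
6073 - (-11 - 55)*(-16) = 6073 - (-66)*(-16) = 6073 - 1*1056 = 6073 - 1056 = 5017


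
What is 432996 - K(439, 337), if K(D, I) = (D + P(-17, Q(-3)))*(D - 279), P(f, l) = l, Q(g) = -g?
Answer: 362276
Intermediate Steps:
K(D, I) = (-279 + D)*(3 + D) (K(D, I) = (D - 1*(-3))*(D - 279) = (D + 3)*(-279 + D) = (3 + D)*(-279 + D) = (-279 + D)*(3 + D))
432996 - K(439, 337) = 432996 - (-837 + 439**2 - 276*439) = 432996 - (-837 + 192721 - 121164) = 432996 - 1*70720 = 432996 - 70720 = 362276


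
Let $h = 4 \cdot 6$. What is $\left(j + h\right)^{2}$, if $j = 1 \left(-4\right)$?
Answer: $400$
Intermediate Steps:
$h = 24$
$j = -4$
$\left(j + h\right)^{2} = \left(-4 + 24\right)^{2} = 20^{2} = 400$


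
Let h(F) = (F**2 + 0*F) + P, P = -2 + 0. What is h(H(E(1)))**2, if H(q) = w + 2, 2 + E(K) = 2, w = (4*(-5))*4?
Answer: 36990724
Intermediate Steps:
w = -80 (w = -20*4 = -80)
E(K) = 0 (E(K) = -2 + 2 = 0)
P = -2
H(q) = -78 (H(q) = -80 + 2 = -78)
h(F) = -2 + F**2 (h(F) = (F**2 + 0*F) - 2 = (F**2 + 0) - 2 = F**2 - 2 = -2 + F**2)
h(H(E(1)))**2 = (-2 + (-78)**2)**2 = (-2 + 6084)**2 = 6082**2 = 36990724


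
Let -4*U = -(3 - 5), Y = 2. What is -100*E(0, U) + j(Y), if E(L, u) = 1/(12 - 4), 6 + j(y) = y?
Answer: -33/2 ≈ -16.500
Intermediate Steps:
j(y) = -6 + y
U = -½ (U = -(-1)*(3 - 5)/4 = -(-1)*(-2)/4 = -¼*2 = -½ ≈ -0.50000)
E(L, u) = ⅛ (E(L, u) = 1/8 = ⅛)
-100*E(0, U) + j(Y) = -100*⅛ + (-6 + 2) = -25/2 - 4 = -33/2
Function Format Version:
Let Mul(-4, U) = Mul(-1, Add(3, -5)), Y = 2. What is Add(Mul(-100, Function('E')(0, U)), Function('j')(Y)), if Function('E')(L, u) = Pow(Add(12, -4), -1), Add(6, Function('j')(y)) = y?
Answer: Rational(-33, 2) ≈ -16.500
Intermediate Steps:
Function('j')(y) = Add(-6, y)
U = Rational(-1, 2) (U = Mul(Rational(-1, 4), Mul(-1, Add(3, -5))) = Mul(Rational(-1, 4), Mul(-1, -2)) = Mul(Rational(-1, 4), 2) = Rational(-1, 2) ≈ -0.50000)
Function('E')(L, u) = Rational(1, 8) (Function('E')(L, u) = Pow(8, -1) = Rational(1, 8))
Add(Mul(-100, Function('E')(0, U)), Function('j')(Y)) = Add(Mul(-100, Rational(1, 8)), Add(-6, 2)) = Add(Rational(-25, 2), -4) = Rational(-33, 2)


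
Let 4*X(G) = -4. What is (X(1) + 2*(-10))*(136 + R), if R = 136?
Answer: -5712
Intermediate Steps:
X(G) = -1 (X(G) = (¼)*(-4) = -1)
(X(1) + 2*(-10))*(136 + R) = (-1 + 2*(-10))*(136 + 136) = (-1 - 20)*272 = -21*272 = -5712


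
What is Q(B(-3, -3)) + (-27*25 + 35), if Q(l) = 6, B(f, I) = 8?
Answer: -634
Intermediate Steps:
Q(B(-3, -3)) + (-27*25 + 35) = 6 + (-27*25 + 35) = 6 + (-675 + 35) = 6 - 640 = -634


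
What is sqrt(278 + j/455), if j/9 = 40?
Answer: sqrt(2308670)/91 ≈ 16.697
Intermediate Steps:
j = 360 (j = 9*40 = 360)
sqrt(278 + j/455) = sqrt(278 + 360/455) = sqrt(278 + 360*(1/455)) = sqrt(278 + 72/91) = sqrt(25370/91) = sqrt(2308670)/91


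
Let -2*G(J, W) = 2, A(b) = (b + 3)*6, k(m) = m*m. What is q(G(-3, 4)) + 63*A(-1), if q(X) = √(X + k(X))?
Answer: 756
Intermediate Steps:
k(m) = m²
A(b) = 18 + 6*b (A(b) = (3 + b)*6 = 18 + 6*b)
G(J, W) = -1 (G(J, W) = -½*2 = -1)
q(X) = √(X + X²)
q(G(-3, 4)) + 63*A(-1) = √(-(1 - 1)) + 63*(18 + 6*(-1)) = √(-1*0) + 63*(18 - 6) = √0 + 63*12 = 0 + 756 = 756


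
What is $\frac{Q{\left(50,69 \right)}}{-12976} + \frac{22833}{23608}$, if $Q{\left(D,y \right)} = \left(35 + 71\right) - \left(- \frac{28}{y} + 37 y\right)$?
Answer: $\frac{3053596759}{2642160144} \approx 1.1557$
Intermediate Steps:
$Q{\left(D,y \right)} = 106 - 37 y + \frac{28}{y}$ ($Q{\left(D,y \right)} = 106 - \left(- \frac{28}{y} + 37 y\right) = 106 - 37 y + \frac{28}{y}$)
$\frac{Q{\left(50,69 \right)}}{-12976} + \frac{22833}{23608} = \frac{106 - 2553 + \frac{28}{69}}{-12976} + \frac{22833}{23608} = \left(106 - 2553 + 28 \cdot \frac{1}{69}\right) \left(- \frac{1}{12976}\right) + 22833 \cdot \frac{1}{23608} = \left(106 - 2553 + \frac{28}{69}\right) \left(- \frac{1}{12976}\right) + \frac{22833}{23608} = \left(- \frac{168815}{69}\right) \left(- \frac{1}{12976}\right) + \frac{22833}{23608} = \frac{168815}{895344} + \frac{22833}{23608} = \frac{3053596759}{2642160144}$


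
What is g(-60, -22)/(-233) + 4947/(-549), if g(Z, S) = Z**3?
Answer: 39143783/42639 ≈ 918.03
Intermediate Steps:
g(-60, -22)/(-233) + 4947/(-549) = (-60)**3/(-233) + 4947/(-549) = -216000*(-1/233) + 4947*(-1/549) = 216000/233 - 1649/183 = 39143783/42639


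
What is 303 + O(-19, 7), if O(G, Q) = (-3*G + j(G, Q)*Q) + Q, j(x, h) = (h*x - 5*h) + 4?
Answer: -781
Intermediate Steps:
j(x, h) = 4 - 5*h + h*x (j(x, h) = (-5*h + h*x) + 4 = 4 - 5*h + h*x)
O(G, Q) = Q - 3*G + Q*(4 - 5*Q + G*Q) (O(G, Q) = (-3*G + (4 - 5*Q + Q*G)*Q) + Q = (-3*G + (4 - 5*Q + G*Q)*Q) + Q = (-3*G + Q*(4 - 5*Q + G*Q)) + Q = Q - 3*G + Q*(4 - 5*Q + G*Q))
303 + O(-19, 7) = 303 + (7 - 3*(-19) + 7*(4 - 5*7 - 19*7)) = 303 + (7 + 57 + 7*(4 - 35 - 133)) = 303 + (7 + 57 + 7*(-164)) = 303 + (7 + 57 - 1148) = 303 - 1084 = -781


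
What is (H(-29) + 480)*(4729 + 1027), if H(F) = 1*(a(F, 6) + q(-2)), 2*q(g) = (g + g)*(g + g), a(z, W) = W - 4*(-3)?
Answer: 2912536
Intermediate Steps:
a(z, W) = 12 + W (a(z, W) = W + 12 = 12 + W)
q(g) = 2*g**2 (q(g) = ((g + g)*(g + g))/2 = ((2*g)*(2*g))/2 = (4*g**2)/2 = 2*g**2)
H(F) = 26 (H(F) = 1*((12 + 6) + 2*(-2)**2) = 1*(18 + 2*4) = 1*(18 + 8) = 1*26 = 26)
(H(-29) + 480)*(4729 + 1027) = (26 + 480)*(4729 + 1027) = 506*5756 = 2912536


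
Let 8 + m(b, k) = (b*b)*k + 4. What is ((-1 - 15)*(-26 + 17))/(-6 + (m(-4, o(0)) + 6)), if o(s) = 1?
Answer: 12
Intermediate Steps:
m(b, k) = -4 + k*b² (m(b, k) = -8 + ((b*b)*k + 4) = -8 + (b²*k + 4) = -8 + (k*b² + 4) = -8 + (4 + k*b²) = -4 + k*b²)
((-1 - 15)*(-26 + 17))/(-6 + (m(-4, o(0)) + 6)) = ((-1 - 15)*(-26 + 17))/(-6 + ((-4 + 1*(-4)²) + 6)) = (-16*(-9))/(-6 + ((-4 + 1*16) + 6)) = 144/(-6 + ((-4 + 16) + 6)) = 144/(-6 + (12 + 6)) = 144/(-6 + 18) = 144/12 = 144*(1/12) = 12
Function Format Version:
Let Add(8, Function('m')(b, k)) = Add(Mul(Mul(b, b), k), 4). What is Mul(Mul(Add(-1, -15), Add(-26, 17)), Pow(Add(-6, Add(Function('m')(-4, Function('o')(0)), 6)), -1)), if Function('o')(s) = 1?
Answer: 12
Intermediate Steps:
Function('m')(b, k) = Add(-4, Mul(k, Pow(b, 2))) (Function('m')(b, k) = Add(-8, Add(Mul(Mul(b, b), k), 4)) = Add(-8, Add(Mul(Pow(b, 2), k), 4)) = Add(-8, Add(Mul(k, Pow(b, 2)), 4)) = Add(-8, Add(4, Mul(k, Pow(b, 2)))) = Add(-4, Mul(k, Pow(b, 2))))
Mul(Mul(Add(-1, -15), Add(-26, 17)), Pow(Add(-6, Add(Function('m')(-4, Function('o')(0)), 6)), -1)) = Mul(Mul(Add(-1, -15), Add(-26, 17)), Pow(Add(-6, Add(Add(-4, Mul(1, Pow(-4, 2))), 6)), -1)) = Mul(Mul(-16, -9), Pow(Add(-6, Add(Add(-4, Mul(1, 16)), 6)), -1)) = Mul(144, Pow(Add(-6, Add(Add(-4, 16), 6)), -1)) = Mul(144, Pow(Add(-6, Add(12, 6)), -1)) = Mul(144, Pow(Add(-6, 18), -1)) = Mul(144, Pow(12, -1)) = Mul(144, Rational(1, 12)) = 12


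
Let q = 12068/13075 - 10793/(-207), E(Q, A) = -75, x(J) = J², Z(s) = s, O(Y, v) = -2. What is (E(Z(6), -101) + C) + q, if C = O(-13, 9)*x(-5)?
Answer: -194699074/2706525 ≈ -71.937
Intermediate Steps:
C = -50 (C = -2*(-5)² = -2*25 = -50)
q = 143616551/2706525 (q = 12068*(1/13075) - 10793*(-1/207) = 12068/13075 + 10793/207 = 143616551/2706525 ≈ 53.063)
(E(Z(6), -101) + C) + q = (-75 - 50) + 143616551/2706525 = -125 + 143616551/2706525 = -194699074/2706525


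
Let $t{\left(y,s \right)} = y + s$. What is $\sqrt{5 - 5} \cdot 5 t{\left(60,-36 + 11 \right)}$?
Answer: $0$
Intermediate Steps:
$t{\left(y,s \right)} = s + y$
$\sqrt{5 - 5} \cdot 5 t{\left(60,-36 + 11 \right)} = \sqrt{5 - 5} \cdot 5 \left(\left(-36 + 11\right) + 60\right) = \sqrt{0} \cdot 5 \left(-25 + 60\right) = 0 \cdot 5 \cdot 35 = 0 \cdot 35 = 0$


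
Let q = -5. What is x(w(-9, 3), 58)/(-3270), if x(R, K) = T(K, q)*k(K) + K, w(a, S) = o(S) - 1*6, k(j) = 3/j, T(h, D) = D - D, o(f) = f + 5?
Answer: -29/1635 ≈ -0.017737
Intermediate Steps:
o(f) = 5 + f
T(h, D) = 0
w(a, S) = -1 + S (w(a, S) = (5 + S) - 1*6 = (5 + S) - 6 = -1 + S)
x(R, K) = K (x(R, K) = 0*(3/K) + K = 0 + K = K)
x(w(-9, 3), 58)/(-3270) = 58/(-3270) = 58*(-1/3270) = -29/1635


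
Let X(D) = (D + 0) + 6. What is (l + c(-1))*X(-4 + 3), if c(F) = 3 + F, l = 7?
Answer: 45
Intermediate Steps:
X(D) = 6 + D (X(D) = D + 6 = 6 + D)
(l + c(-1))*X(-4 + 3) = (7 + (3 - 1))*(6 + (-4 + 3)) = (7 + 2)*(6 - 1) = 9*5 = 45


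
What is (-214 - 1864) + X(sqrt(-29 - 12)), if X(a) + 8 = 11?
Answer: -2075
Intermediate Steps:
X(a) = 3 (X(a) = -8 + 11 = 3)
(-214 - 1864) + X(sqrt(-29 - 12)) = (-214 - 1864) + 3 = -2078 + 3 = -2075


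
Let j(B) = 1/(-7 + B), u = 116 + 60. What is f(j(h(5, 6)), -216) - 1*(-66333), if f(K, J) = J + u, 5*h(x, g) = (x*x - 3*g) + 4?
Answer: 66293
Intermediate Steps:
h(x, g) = 4/5 - 3*g/5 + x**2/5 (h(x, g) = ((x*x - 3*g) + 4)/5 = ((x**2 - 3*g) + 4)/5 = (4 + x**2 - 3*g)/5 = 4/5 - 3*g/5 + x**2/5)
u = 176
f(K, J) = 176 + J (f(K, J) = J + 176 = 176 + J)
f(j(h(5, 6)), -216) - 1*(-66333) = (176 - 216) - 1*(-66333) = -40 + 66333 = 66293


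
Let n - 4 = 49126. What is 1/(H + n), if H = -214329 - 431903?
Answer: -1/597102 ≈ -1.6748e-6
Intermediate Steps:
H = -646232
n = 49130 (n = 4 + 49126 = 49130)
1/(H + n) = 1/(-646232 + 49130) = 1/(-597102) = -1/597102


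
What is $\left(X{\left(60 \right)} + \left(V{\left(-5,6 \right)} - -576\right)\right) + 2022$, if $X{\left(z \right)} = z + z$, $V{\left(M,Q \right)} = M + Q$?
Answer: $2719$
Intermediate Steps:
$X{\left(z \right)} = 2 z$
$\left(X{\left(60 \right)} + \left(V{\left(-5,6 \right)} - -576\right)\right) + 2022 = \left(2 \cdot 60 + \left(\left(-5 + 6\right) - -576\right)\right) + 2022 = \left(120 + \left(1 + 576\right)\right) + 2022 = \left(120 + 577\right) + 2022 = 697 + 2022 = 2719$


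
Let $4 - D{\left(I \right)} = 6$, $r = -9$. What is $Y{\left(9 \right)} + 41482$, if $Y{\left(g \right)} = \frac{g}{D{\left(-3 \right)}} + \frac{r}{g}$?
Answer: $\frac{82953}{2} \approx 41477.0$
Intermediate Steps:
$D{\left(I \right)} = -2$ ($D{\left(I \right)} = 4 - 6 = -2$)
$Y{\left(g \right)} = - \frac{9}{g} - \frac{g}{2}$ ($Y{\left(g \right)} = \frac{g}{-2} - \frac{9}{g} = g \left(- \frac{1}{2}\right) - \frac{9}{g} = - \frac{g}{2} - \frac{9}{g} = - \frac{9}{g} - \frac{g}{2}$)
$Y{\left(9 \right)} + 41482 = \left(- \frac{9}{9} - \frac{9}{2}\right) + 41482 = \left(\left(-9\right) \frac{1}{9} - \frac{9}{2}\right) + 41482 = \left(-1 - \frac{9}{2}\right) + 41482 = - \frac{11}{2} + 41482 = \frac{82953}{2}$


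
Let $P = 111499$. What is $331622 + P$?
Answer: $443121$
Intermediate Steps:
$331622 + P = 331622 + 111499 = 443121$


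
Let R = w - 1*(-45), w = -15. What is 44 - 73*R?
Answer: -2146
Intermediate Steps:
R = 30 (R = -15 - 1*(-45) = -15 + 45 = 30)
44 - 73*R = 44 - 73*30 = 44 - 2190 = -2146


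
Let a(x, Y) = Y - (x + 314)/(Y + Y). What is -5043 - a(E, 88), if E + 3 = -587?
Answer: -225833/44 ≈ -5132.6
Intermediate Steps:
E = -590 (E = -3 - 587 = -590)
a(x, Y) = Y - (314 + x)/(2*Y)
-5043 - a(E, 88) = -5043 - (-157 + 88² - ½*(-590))/88 = -5043 - (-157 + 7744 + 295)/88 = -5043 - 7882/88 = -5043 - 1*3941/44 = -5043 - 3941/44 = -225833/44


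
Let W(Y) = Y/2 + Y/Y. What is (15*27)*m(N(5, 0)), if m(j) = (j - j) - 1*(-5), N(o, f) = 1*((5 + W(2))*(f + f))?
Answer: 2025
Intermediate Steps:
W(Y) = 1 + Y/2 (W(Y) = Y*(1/2) + 1 = Y/2 + 1 = 1 + Y/2)
N(o, f) = 14*f (N(o, f) = 1*((5 + (1 + (1/2)*2))*(f + f)) = 1*((5 + (1 + 1))*(2*f)) = 1*((5 + 2)*(2*f)) = 1*(7*(2*f)) = 1*(14*f) = 14*f)
m(j) = 5 (m(j) = 0 + 5 = 5)
(15*27)*m(N(5, 0)) = (15*27)*5 = 405*5 = 2025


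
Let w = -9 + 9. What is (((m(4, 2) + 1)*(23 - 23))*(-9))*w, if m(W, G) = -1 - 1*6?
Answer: 0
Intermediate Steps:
m(W, G) = -7 (m(W, G) = -1 - 6 = -7)
w = 0
(((m(4, 2) + 1)*(23 - 23))*(-9))*w = (((-7 + 1)*(23 - 23))*(-9))*0 = (-6*0*(-9))*0 = (0*(-9))*0 = 0*0 = 0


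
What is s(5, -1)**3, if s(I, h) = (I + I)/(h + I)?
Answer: 125/8 ≈ 15.625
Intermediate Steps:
s(I, h) = 2*I/(I + h) (s(I, h) = (2*I)/(I + h) = 2*I/(I + h))
s(5, -1)**3 = (2*5/(5 - 1))**3 = (2*5/4)**3 = (2*5*(1/4))**3 = (5/2)**3 = 125/8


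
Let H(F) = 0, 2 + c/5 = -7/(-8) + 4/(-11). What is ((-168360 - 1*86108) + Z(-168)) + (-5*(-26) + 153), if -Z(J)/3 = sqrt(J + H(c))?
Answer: -254185 - 6*I*sqrt(42) ≈ -2.5419e+5 - 38.884*I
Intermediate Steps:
c = -655/88 (c = -10 + 5*(-7/(-8) + 4/(-11)) = -10 + 5*(-7*(-1/8) + 4*(-1/11)) = -10 + 5*(7/8 - 4/11) = -10 + 5*(45/88) = -10 + 225/88 = -655/88 ≈ -7.4432)
Z(J) = -3*sqrt(J) (Z(J) = -3*sqrt(J + 0) = -3*sqrt(J))
((-168360 - 1*86108) + Z(-168)) + (-5*(-26) + 153) = ((-168360 - 1*86108) - 6*I*sqrt(42)) + (-5*(-26) + 153) = ((-168360 - 86108) - 6*I*sqrt(42)) + (130 + 153) = (-254468 - 6*I*sqrt(42)) + 283 = -254185 - 6*I*sqrt(42)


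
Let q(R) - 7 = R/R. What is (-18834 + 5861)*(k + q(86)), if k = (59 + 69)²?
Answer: -212653416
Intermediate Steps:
k = 16384 (k = 128² = 16384)
q(R) = 8 (q(R) = 7 + R/R = 7 + 1 = 8)
(-18834 + 5861)*(k + q(86)) = (-18834 + 5861)*(16384 + 8) = -12973*16392 = -212653416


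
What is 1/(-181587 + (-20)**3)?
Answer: -1/189587 ≈ -5.2746e-6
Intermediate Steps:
1/(-181587 + (-20)**3) = 1/(-181587 - 8000) = 1/(-189587) = -1/189587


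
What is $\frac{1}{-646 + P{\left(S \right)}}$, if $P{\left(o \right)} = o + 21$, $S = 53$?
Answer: $- \frac{1}{572} \approx -0.0017483$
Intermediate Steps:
$P{\left(o \right)} = 21 + o$
$\frac{1}{-646 + P{\left(S \right)}} = \frac{1}{-646 + \left(21 + 53\right)} = \frac{1}{-646 + 74} = \frac{1}{-572} = - \frac{1}{572}$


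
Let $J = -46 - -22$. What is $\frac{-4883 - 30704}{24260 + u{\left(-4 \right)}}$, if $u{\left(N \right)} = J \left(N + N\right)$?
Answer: $- \frac{35587}{24452} \approx -1.4554$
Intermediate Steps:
$J = -24$ ($J = -46 + 22 = -24$)
$u{\left(N \right)} = - 48 N$ ($u{\left(N \right)} = - 24 \left(N + N\right) = - 24 \cdot 2 N = - 48 N$)
$\frac{-4883 - 30704}{24260 + u{\left(-4 \right)}} = \frac{-4883 - 30704}{24260 - -192} = - \frac{35587}{24260 + 192} = - \frac{35587}{24452}$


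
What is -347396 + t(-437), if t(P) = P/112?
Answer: -38908789/112 ≈ -3.4740e+5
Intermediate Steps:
t(P) = P/112 (t(P) = P*(1/112) = P/112)
-347396 + t(-437) = -347396 + (1/112)*(-437) = -347396 - 437/112 = -38908789/112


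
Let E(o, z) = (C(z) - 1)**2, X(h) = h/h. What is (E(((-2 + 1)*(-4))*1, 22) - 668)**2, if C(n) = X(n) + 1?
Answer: 444889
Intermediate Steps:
X(h) = 1
C(n) = 2 (C(n) = 1 + 1 = 2)
E(o, z) = 1 (E(o, z) = (2 - 1)**2 = 1**2 = 1)
(E(((-2 + 1)*(-4))*1, 22) - 668)**2 = (1 - 668)**2 = (-667)**2 = 444889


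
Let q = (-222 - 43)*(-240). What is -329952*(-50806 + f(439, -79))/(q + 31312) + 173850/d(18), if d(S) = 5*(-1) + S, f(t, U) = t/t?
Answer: 7325693715/38558 ≈ 1.8999e+5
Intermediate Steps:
f(t, U) = 1
q = 63600 (q = -265*(-240) = 63600)
d(S) = -5 + S
-329952*(-50806 + f(439, -79))/(q + 31312) + 173850/d(18) = -329952*(-50806 + 1)/(63600 + 31312) + 173850/(-5 + 18) = -329952/(94912/(-50805)) + 173850/13 = -329952/(94912*(-1/50805)) + 173850*(1/13) = -329952/(-94912/50805) + 173850/13 = -329952*(-50805/94912) + 173850/13 = 523850355/2966 + 173850/13 = 7325693715/38558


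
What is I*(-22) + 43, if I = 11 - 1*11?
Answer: 43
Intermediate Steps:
I = 0 (I = 11 - 11 = 0)
I*(-22) + 43 = 0*(-22) + 43 = 0 + 43 = 43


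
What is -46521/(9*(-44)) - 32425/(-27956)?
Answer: 9120704/76879 ≈ 118.64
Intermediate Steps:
-46521/(9*(-44)) - 32425/(-27956) = -46521/(-396) - 32425*(-1/27956) = -46521*(-1/396) + 32425/27956 = 5169/44 + 32425/27956 = 9120704/76879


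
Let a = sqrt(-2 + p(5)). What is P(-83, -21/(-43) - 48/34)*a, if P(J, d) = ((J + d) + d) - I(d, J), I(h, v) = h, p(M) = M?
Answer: -61348*sqrt(3)/731 ≈ -145.36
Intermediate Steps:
P(J, d) = J + d (P(J, d) = ((J + d) + d) - d = (J + 2*d) - d = J + d)
a = sqrt(3) (a = sqrt(-2 + 5) = sqrt(3) ≈ 1.7320)
P(-83, -21/(-43) - 48/34)*a = (-83 + (-21/(-43) - 48/34))*sqrt(3) = (-83 + (-21*(-1/43) - 48*1/34))*sqrt(3) = (-83 + (21/43 - 24/17))*sqrt(3) = (-83 - 675/731)*sqrt(3) = -61348*sqrt(3)/731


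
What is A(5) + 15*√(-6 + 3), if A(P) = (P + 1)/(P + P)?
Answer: ⅗ + 15*I*√3 ≈ 0.6 + 25.981*I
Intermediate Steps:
A(P) = (1 + P)/(2*P) (A(P) = (1 + P)/((2*P)) = (1 + P)*(1/(2*P)) = (1 + P)/(2*P))
A(5) + 15*√(-6 + 3) = (½)*(1 + 5)/5 + 15*√(-6 + 3) = (½)*(⅕)*6 + 15*√(-3) = ⅗ + 15*(I*√3) = ⅗ + 15*I*√3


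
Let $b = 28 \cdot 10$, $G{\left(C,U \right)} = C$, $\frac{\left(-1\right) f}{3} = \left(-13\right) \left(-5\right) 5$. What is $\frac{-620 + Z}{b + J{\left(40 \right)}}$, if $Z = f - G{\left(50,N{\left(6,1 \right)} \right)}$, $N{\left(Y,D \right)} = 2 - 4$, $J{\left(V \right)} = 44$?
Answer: $- \frac{1645}{324} \approx -5.0772$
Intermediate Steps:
$N{\left(Y,D \right)} = -2$ ($N{\left(Y,D \right)} = 2 - 4 = -2$)
$f = -975$ ($f = - 3 \left(-13\right) \left(-5\right) 5 = - 3 \cdot 65 \cdot 5 = \left(-3\right) 325 = -975$)
$b = 280$
$Z = -1025$ ($Z = -975 - 50 = -1025$)
$\frac{-620 + Z}{b + J{\left(40 \right)}} = \frac{-620 - 1025}{280 + 44} = - \frac{1645}{324}$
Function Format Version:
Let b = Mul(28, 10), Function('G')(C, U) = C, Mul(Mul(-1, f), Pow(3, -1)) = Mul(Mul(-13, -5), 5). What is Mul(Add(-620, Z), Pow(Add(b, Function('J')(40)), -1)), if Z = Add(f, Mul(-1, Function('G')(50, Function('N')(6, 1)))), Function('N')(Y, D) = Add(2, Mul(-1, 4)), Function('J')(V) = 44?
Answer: Rational(-1645, 324) ≈ -5.0772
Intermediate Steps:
Function('N')(Y, D) = -2 (Function('N')(Y, D) = Add(2, -4) = -2)
f = -975 (f = Mul(-3, Mul(Mul(-13, -5), 5)) = Mul(-3, Mul(65, 5)) = Mul(-3, 325) = -975)
b = 280
Z = -1025 (Z = Add(-975, Mul(-1, 50)) = Add(-975, -50) = -1025)
Mul(Add(-620, Z), Pow(Add(b, Function('J')(40)), -1)) = Mul(Add(-620, -1025), Pow(Add(280, 44), -1)) = Mul(-1645, Pow(324, -1)) = Mul(-1645, Rational(1, 324)) = Rational(-1645, 324)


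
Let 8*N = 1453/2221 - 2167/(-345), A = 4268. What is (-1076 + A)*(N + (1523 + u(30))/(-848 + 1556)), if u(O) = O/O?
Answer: 145241618984/15069485 ≈ 9638.1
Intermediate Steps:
u(O) = 1
N = 664274/766245 (N = (1453/2221 - 2167/(-345))/8 = (1453*(1/2221) - 2167*(-1/345))/8 = (1453/2221 + 2167/345)/8 = (⅛)*(5314192/766245) = 664274/766245 ≈ 0.86692)
(-1076 + A)*(N + (1523 + u(30))/(-848 + 1556)) = (-1076 + 4268)*(664274/766245 + (1523 + 1)/(-848 + 1556)) = 3192*(664274/766245 + 1524/708) = 3192*(664274/766245 + 1524*(1/708)) = 3192*(664274/766245 + 127/59) = 3192*(136505281/45208455) = 145241618984/15069485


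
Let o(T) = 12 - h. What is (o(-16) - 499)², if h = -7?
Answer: 230400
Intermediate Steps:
o(T) = 19 (o(T) = 12 - 1*(-7) = 12 + 7 = 19)
(o(-16) - 499)² = (19 - 499)² = (-480)² = 230400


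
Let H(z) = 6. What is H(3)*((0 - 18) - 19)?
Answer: -222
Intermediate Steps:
H(3)*((0 - 18) - 19) = 6*((0 - 18) - 19) = 6*(-18 - 19) = 6*(-37) = -222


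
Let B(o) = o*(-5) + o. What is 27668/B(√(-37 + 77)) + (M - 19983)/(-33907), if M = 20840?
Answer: -857/33907 - 6917*√10/20 ≈ -1093.7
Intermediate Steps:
B(o) = -4*o (B(o) = -5*o + o = -4*o)
27668/B(√(-37 + 77)) + (M - 19983)/(-33907) = 27668/((-4*√(-37 + 77))) + (20840 - 19983)/(-33907) = 27668/((-8*√10)) + 857*(-1/33907) = 27668/((-8*√10)) - 857/33907 = 27668*(-√10/80) - 857/33907 = -6917*√10/20 - 857/33907 = -857/33907 - 6917*√10/20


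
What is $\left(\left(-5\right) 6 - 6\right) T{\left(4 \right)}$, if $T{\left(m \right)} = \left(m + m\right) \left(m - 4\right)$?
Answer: $0$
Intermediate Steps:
$T{\left(m \right)} = 2 m \left(-4 + m\right)$
$\left(\left(-5\right) 6 - 6\right) T{\left(4 \right)} = \left(\left(-5\right) 6 - 6\right) 2 \cdot 4 \left(-4 + 4\right) = \left(-30 - 6\right) 2 \cdot 4 \cdot 0 = \left(-36\right) 0 = 0$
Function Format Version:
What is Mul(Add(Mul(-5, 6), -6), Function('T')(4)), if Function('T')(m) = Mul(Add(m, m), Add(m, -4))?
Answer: 0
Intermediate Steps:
Function('T')(m) = Mul(2, m, Add(-4, m)) (Function('T')(m) = Mul(Mul(2, m), Add(-4, m)) = Mul(2, m, Add(-4, m)))
Mul(Add(Mul(-5, 6), -6), Function('T')(4)) = Mul(Add(Mul(-5, 6), -6), Mul(2, 4, Add(-4, 4))) = Mul(Add(-30, -6), Mul(2, 4, 0)) = Mul(-36, 0) = 0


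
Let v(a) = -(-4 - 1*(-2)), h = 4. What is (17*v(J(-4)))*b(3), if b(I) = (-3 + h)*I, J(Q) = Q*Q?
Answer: 102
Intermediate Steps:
J(Q) = Q**2
b(I) = I (b(I) = (-3 + 4)*I = 1*I = I)
v(a) = 2 (v(a) = -(-4 + 2) = -1*(-2) = 2)
(17*v(J(-4)))*b(3) = (17*2)*3 = 34*3 = 102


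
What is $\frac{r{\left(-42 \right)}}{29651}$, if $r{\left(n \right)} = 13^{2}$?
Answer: $\frac{169}{29651} \approx 0.0056996$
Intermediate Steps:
$r{\left(n \right)} = 169$
$\frac{r{\left(-42 \right)}}{29651} = \frac{169}{29651}$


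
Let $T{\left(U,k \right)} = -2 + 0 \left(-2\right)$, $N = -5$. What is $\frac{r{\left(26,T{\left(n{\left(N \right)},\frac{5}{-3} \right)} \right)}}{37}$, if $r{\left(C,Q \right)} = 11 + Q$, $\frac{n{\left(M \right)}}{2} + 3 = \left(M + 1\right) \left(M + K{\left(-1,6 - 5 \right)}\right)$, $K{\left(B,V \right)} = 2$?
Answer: $\frac{9}{37} \approx 0.24324$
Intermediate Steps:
$n{\left(M \right)} = -6 + 2 \left(1 + M\right) \left(2 + M\right)$ ($n{\left(M \right)} = -6 + 2 \left(M + 1\right) \left(M + 2\right) = -6 + 2 \left(1 + M\right) \left(2 + M\right)$)
$T{\left(U,k \right)} = -2$ ($T{\left(U,k \right)} = -2 + 0 = -2$)
$\frac{r{\left(26,T{\left(n{\left(N \right)},\frac{5}{-3} \right)} \right)}}{37} = \frac{11 - 2}{37} = 9 \cdot \frac{1}{37} = \frac{9}{37}$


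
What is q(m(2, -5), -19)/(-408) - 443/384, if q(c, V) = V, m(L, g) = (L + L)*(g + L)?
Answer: -2409/2176 ≈ -1.1071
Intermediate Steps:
m(L, g) = 2*L*(L + g) (m(L, g) = (2*L)*(L + g) = 2*L*(L + g))
q(m(2, -5), -19)/(-408) - 443/384 = -19/(-408) - 443/384 = -19*(-1/408) - 443*1/384 = 19/408 - 443/384 = -2409/2176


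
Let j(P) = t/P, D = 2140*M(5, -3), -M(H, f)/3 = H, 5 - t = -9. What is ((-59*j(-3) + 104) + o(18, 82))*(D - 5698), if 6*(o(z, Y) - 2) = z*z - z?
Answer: -49024006/3 ≈ -1.6341e+7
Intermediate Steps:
t = 14 (t = 5 - 1*(-9) = 5 + 9 = 14)
M(H, f) = -3*H
D = -32100 (D = 2140*(-3*5) = 2140*(-15) = -32100)
o(z, Y) = 2 - z/6 + z**2/6 (o(z, Y) = 2 + (z*z - z)/6 = 2 + (z**2 - z)/6 = 2 + (-z/6 + z**2/6) = 2 - z/6 + z**2/6)
j(P) = 14/P
((-59*j(-3) + 104) + o(18, 82))*(D - 5698) = ((-826/(-3) + 104) + (2 - 1/6*18 + (1/6)*18**2))*(-32100 - 5698) = ((-826*(-1)/3 + 104) + (2 - 3 + (1/6)*324))*(-37798) = ((-59*(-14/3) + 104) + (2 - 3 + 54))*(-37798) = ((826/3 + 104) + 53)*(-37798) = (1138/3 + 53)*(-37798) = (1297/3)*(-37798) = -49024006/3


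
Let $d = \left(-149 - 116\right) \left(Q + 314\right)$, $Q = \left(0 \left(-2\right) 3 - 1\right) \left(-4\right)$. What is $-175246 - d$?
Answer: $-90976$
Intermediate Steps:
$Q = 4$ ($Q = \left(0 \cdot 3 - 1\right) \left(-4\right) = \left(0 - 1\right) \left(-4\right) = \left(-1\right) \left(-4\right) = 4$)
$d = -84270$ ($d = \left(-149 - 116\right) \left(4 + 314\right) = \left(-149 - 116\right) 318 = \left(-265\right) 318 = -84270$)
$-175246 - d = -175246 - -84270 = -175246 + 84270 = -90976$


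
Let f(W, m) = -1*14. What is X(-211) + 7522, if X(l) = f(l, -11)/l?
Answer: 1587156/211 ≈ 7522.1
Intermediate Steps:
f(W, m) = -14
X(l) = -14/l
X(-211) + 7522 = -14/(-211) + 7522 = -14*(-1/211) + 7522 = 14/211 + 7522 = 1587156/211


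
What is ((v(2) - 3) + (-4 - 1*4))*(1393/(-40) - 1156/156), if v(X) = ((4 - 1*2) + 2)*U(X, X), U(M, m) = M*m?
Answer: -65887/312 ≈ -211.18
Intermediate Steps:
v(X) = 4*X² (v(X) = ((4 - 1*2) + 2)*(X*X) = ((4 - 2) + 2)*X² = (2 + 2)*X² = 4*X²)
((v(2) - 3) + (-4 - 1*4))*(1393/(-40) - 1156/156) = ((4*2² - 3) + (-4 - 1*4))*(1393/(-40) - 1156/156) = ((4*4 - 3) + (-4 - 4))*(1393*(-1/40) - 1156*1/156) = ((16 - 3) - 8)*(-1393/40 - 289/39) = (13 - 8)*(-65887/1560) = 5*(-65887/1560) = -65887/312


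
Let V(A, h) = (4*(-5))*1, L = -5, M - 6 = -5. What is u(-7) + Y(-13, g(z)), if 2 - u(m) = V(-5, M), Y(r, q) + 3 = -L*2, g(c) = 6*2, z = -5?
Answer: 29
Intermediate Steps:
g(c) = 12
M = 1 (M = 6 - 5 = 1)
V(A, h) = -20 (V(A, h) = -20*1 = -20)
Y(r, q) = 7 (Y(r, q) = -3 - 1*(-5)*2 = -3 + 5*2 = -3 + 10 = 7)
u(m) = 22 (u(m) = 2 - 1*(-20) = 2 + 20 = 22)
u(-7) + Y(-13, g(z)) = 22 + 7 = 29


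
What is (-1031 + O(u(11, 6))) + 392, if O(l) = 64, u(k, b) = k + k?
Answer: -575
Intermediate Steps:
u(k, b) = 2*k
(-1031 + O(u(11, 6))) + 392 = (-1031 + 64) + 392 = -967 + 392 = -575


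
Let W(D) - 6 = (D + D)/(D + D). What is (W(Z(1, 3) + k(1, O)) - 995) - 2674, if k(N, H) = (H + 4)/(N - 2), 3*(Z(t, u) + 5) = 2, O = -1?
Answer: -3662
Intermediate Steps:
Z(t, u) = -13/3 (Z(t, u) = -5 + (⅓)*2 = -5 + ⅔ = -13/3)
k(N, H) = (4 + H)/(-2 + N)
W(D) = 7 (W(D) = 6 + (D + D)/(D + D) = 6 + (2*D)/((2*D)) = 6 + (2*D)*(1/(2*D)) = 6 + 1 = 7)
(W(Z(1, 3) + k(1, O)) - 995) - 2674 = (7 - 995) - 2674 = -988 - 2674 = -3662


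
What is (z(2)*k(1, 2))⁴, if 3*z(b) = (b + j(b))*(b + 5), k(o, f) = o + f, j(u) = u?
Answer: 614656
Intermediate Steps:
k(o, f) = f + o
z(b) = 2*b*(5 + b)/3 (z(b) = ((b + b)*(b + 5))/3 = ((2*b)*(5 + b))/3 = (2*b*(5 + b))/3 = 2*b*(5 + b)/3)
(z(2)*k(1, 2))⁴ = (((⅔)*2*(5 + 2))*(2 + 1))⁴ = (((⅔)*2*7)*3)⁴ = ((28/3)*3)⁴ = 28⁴ = 614656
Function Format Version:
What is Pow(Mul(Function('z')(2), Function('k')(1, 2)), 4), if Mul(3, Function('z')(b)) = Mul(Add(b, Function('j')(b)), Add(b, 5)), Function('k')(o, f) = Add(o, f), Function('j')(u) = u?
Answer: 614656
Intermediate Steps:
Function('k')(o, f) = Add(f, o)
Function('z')(b) = Mul(Rational(2, 3), b, Add(5, b)) (Function('z')(b) = Mul(Rational(1, 3), Mul(Add(b, b), Add(b, 5))) = Mul(Rational(1, 3), Mul(Mul(2, b), Add(5, b))) = Mul(Rational(1, 3), Mul(2, b, Add(5, b))) = Mul(Rational(2, 3), b, Add(5, b)))
Pow(Mul(Function('z')(2), Function('k')(1, 2)), 4) = Pow(Mul(Mul(Rational(2, 3), 2, Add(5, 2)), Add(2, 1)), 4) = Pow(Mul(Mul(Rational(2, 3), 2, 7), 3), 4) = Pow(Mul(Rational(28, 3), 3), 4) = Pow(28, 4) = 614656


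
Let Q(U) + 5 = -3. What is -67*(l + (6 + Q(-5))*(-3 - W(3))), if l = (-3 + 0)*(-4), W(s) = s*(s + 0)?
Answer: -2412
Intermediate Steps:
Q(U) = -8 (Q(U) = -5 - 3 = -8)
W(s) = s² (W(s) = s*s = s²)
l = 12 (l = -3*(-4) = 12)
-67*(l + (6 + Q(-5))*(-3 - W(3))) = -67*(12 + (6 - 8)*(-3 - 1*3²)) = -67*(12 - 2*(-3 - 1*9)) = -67*(12 - 2*(-3 - 9)) = -67*(12 - 2*(-12)) = -67*(12 + 24) = -67*36 = -2412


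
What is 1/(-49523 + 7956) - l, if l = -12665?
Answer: 526446054/41567 ≈ 12665.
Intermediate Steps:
1/(-49523 + 7956) - l = 1/(-49523 + 7956) - 1*(-12665) = 1/(-41567) + 12665 = -1/41567 + 12665 = 526446054/41567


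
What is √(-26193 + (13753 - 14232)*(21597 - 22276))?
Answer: 2*√74762 ≈ 546.85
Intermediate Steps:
√(-26193 + (13753 - 14232)*(21597 - 22276)) = √(-26193 - 479*(-679)) = √(-26193 + 325241) = √299048 = 2*√74762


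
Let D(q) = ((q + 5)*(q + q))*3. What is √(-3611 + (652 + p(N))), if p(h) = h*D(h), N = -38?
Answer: I*√288871 ≈ 537.47*I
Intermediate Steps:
D(q) = 6*q*(5 + q) (D(q) = ((5 + q)*(2*q))*3 = (2*q*(5 + q))*3 = 6*q*(5 + q))
p(h) = 6*h²*(5 + h) (p(h) = h*(6*h*(5 + h)) = 6*h²*(5 + h))
√(-3611 + (652 + p(N))) = √(-3611 + (652 + 6*(-38)²*(5 - 38))) = √(-3611 + (652 + 6*1444*(-33))) = √(-3611 + (652 - 285912)) = √(-3611 - 285260) = √(-288871) = I*√288871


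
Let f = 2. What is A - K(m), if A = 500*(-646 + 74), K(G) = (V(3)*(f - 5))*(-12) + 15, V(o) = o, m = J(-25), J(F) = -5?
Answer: -286123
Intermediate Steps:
m = -5
K(G) = 123 (K(G) = (3*(2 - 5))*(-12) + 15 = (3*(-3))*(-12) + 15 = -9*(-12) + 15 = 108 + 15 = 123)
A = -286000 (A = 500*(-572) = -286000)
A - K(m) = -286000 - 1*123 = -286000 - 123 = -286123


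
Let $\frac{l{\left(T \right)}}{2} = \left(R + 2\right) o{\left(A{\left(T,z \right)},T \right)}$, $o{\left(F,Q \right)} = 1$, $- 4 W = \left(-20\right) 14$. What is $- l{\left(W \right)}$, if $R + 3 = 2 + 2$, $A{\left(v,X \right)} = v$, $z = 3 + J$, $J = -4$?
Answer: $-6$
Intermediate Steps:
$z = -1$ ($z = 3 - 4 = -1$)
$R = 1$ ($R = -3 + \left(2 + 2\right) = -3 + 4 = 1$)
$W = 70$ ($W = - \frac{\left(-20\right) 14}{4} = \left(- \frac{1}{4}\right) \left(-280\right) = 70$)
$l{\left(T \right)} = 6$ ($l{\left(T \right)} = 2 \left(1 + 2\right) 1 = 2 \cdot 3 \cdot 1 = 2 \cdot 3 = 6$)
$- l{\left(W \right)} = \left(-1\right) 6 = -6$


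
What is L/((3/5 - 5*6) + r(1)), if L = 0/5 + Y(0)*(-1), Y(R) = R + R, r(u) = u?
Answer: 0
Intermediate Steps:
Y(R) = 2*R
L = 0 (L = 0/5 + (2*0)*(-1) = 0*(⅕) + 0*(-1) = 0 + 0 = 0)
L/((3/5 - 5*6) + r(1)) = 0/((3/5 - 5*6) + 1) = 0/((3*(⅕) - 30) + 1) = 0/((⅗ - 30) + 1) = 0/(-147/5 + 1) = 0/(-142/5) = 0*(-5/142) = 0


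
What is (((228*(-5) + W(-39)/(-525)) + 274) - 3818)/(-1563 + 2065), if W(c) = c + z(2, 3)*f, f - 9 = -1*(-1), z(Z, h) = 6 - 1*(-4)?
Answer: -2459161/263550 ≈ -9.3309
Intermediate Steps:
z(Z, h) = 10 (z(Z, h) = 6 + 4 = 10)
f = 10 (f = 9 - 1*(-1) = 9 + 1 = 10)
W(c) = 100 + c (W(c) = c + 10*10 = c + 100 = 100 + c)
(((228*(-5) + W(-39)/(-525)) + 274) - 3818)/(-1563 + 2065) = (((228*(-5) + (100 - 39)/(-525)) + 274) - 3818)/(-1563 + 2065) = (((-1140 + 61*(-1/525)) + 274) - 3818)/502 = (((-1140 - 61/525) + 274) - 3818)*(1/502) = ((-598561/525 + 274) - 3818)*(1/502) = (-454711/525 - 3818)*(1/502) = -2459161/525*1/502 = -2459161/263550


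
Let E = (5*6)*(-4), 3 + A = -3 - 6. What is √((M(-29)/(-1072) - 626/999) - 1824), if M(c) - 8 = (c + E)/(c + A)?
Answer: I*√24428812707822759/3659004 ≈ 42.716*I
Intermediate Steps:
A = -12 (A = -3 + (-3 - 6) = -3 - 9 = -12)
E = -120 (E = 30*(-4) = -120)
M(c) = 8 + (-120 + c)/(-12 + c) (M(c) = 8 + (c - 120)/(c - 12) = 8 + (-120 + c)/(-12 + c))
√((M(-29)/(-1072) - 626/999) - 1824) = √(((9*(-24 - 29)/(-12 - 29))/(-1072) - 626/999) - 1824) = √(((9*(-53)/(-41))*(-1/1072) - 626*1/999) - 1824) = √(((9*(-1/41)*(-53))*(-1/1072) - 626/999) - 1824) = √(((477/41)*(-1/1072) - 626/999) - 1824) = √((-477/43952 - 626/999) - 1824) = √(-27990475/43908048 - 1824) = √(-80116270027/43908048) = I*√24428812707822759/3659004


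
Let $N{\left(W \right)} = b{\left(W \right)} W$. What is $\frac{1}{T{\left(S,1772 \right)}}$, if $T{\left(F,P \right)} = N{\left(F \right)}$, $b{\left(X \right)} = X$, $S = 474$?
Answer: $\frac{1}{224676} \approx 4.4509 \cdot 10^{-6}$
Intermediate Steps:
$N{\left(W \right)} = W^{2}$ ($N{\left(W \right)} = W W = W^{2}$)
$T{\left(F,P \right)} = F^{2}$
$\frac{1}{T{\left(S,1772 \right)}} = \frac{1}{474^{2}} = \frac{1}{224676}$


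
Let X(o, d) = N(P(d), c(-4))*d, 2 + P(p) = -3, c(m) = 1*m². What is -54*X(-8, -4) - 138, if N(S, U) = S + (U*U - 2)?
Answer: 53646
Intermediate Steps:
c(m) = m²
P(p) = -5 (P(p) = -2 - 3 = -5)
N(S, U) = -2 + S + U² (N(S, U) = S + (U² - 2) = S + (-2 + U²) = -2 + S + U²)
X(o, d) = 249*d (X(o, d) = (-2 - 5 + ((-4)²)²)*d = (-2 - 5 + 16²)*d = (-2 - 5 + 256)*d = 249*d)
-54*X(-8, -4) - 138 = -13446*(-4) - 138 = -54*(-996) - 138 = 53784 - 138 = 53646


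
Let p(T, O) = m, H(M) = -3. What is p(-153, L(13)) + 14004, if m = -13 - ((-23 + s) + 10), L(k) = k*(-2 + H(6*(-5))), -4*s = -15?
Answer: 56001/4 ≈ 14000.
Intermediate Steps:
s = 15/4 (s = -¼*(-15) = 15/4 ≈ 3.7500)
L(k) = -5*k (L(k) = k*(-2 - 3) = k*(-5) = -5*k)
m = -15/4 (m = -13 - ((-23 + 15/4) + 10) = -13 - (-77/4 + 10) = -13 - 1*(-37/4) = -13 + 37/4 = -15/4 ≈ -3.7500)
p(T, O) = -15/4
p(-153, L(13)) + 14004 = -15/4 + 14004 = 56001/4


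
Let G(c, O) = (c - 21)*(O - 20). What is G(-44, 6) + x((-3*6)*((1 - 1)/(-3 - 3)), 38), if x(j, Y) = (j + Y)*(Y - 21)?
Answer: 1556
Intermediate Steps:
G(c, O) = (-21 + c)*(-20 + O)
x(j, Y) = (-21 + Y)*(Y + j) (x(j, Y) = (Y + j)*(-21 + Y) = (-21 + Y)*(Y + j))
G(-44, 6) + x((-3*6)*((1 - 1)/(-3 - 3)), 38) = (420 - 21*6 - 20*(-44) + 6*(-44)) + (38**2 - 21*38 - 21*(-3*6)*(1 - 1)/(-3 - 3) + 38*((-3*6)*((1 - 1)/(-3 - 3)))) = (420 - 126 + 880 - 264) + (1444 - 798 - (-378)*0/(-6) + 38*(-0/(-6))) = 910 + (1444 - 798 - (-378)*0*(-1/6) + 38*(-0*(-1)/6)) = 910 + (1444 - 798 - (-378)*0 + 38*(-18*0)) = 910 + (1444 - 798 - 21*0 + 38*0) = 910 + (1444 - 798 + 0 + 0) = 910 + 646 = 1556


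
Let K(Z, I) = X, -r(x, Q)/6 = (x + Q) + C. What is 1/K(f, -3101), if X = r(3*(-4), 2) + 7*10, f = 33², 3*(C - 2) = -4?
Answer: 1/126 ≈ 0.0079365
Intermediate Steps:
C = ⅔ (C = 2 + (⅓)*(-4) = 2 - 4/3 = ⅔ ≈ 0.66667)
r(x, Q) = -4 - 6*Q - 6*x (r(x, Q) = -6*((x + Q) + ⅔) = -6*((Q + x) + ⅔) = -6*(⅔ + Q + x) = -4 - 6*Q - 6*x)
f = 1089
X = 126 (X = (-4 - 6*2 - 18*(-4)) + 7*10 = (-4 - 12 - 6*(-12)) + 70 = (-4 - 12 + 72) + 70 = 56 + 70 = 126)
K(Z, I) = 126
1/K(f, -3101) = 1/126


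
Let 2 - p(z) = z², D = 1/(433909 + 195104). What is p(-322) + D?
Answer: -65217325865/629013 ≈ -1.0368e+5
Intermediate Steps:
D = 1/629013 ≈ 1.5898e-6
p(z) = 2 - z²
p(-322) + D = (2 - 1*(-322)²) + 1/629013 = (2 - 1*103684) + 1/629013 = (2 - 103684) + 1/629013 = -103682 + 1/629013 = -65217325865/629013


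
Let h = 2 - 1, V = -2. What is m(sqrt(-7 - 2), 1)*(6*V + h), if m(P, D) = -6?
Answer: 66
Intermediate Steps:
h = 1
m(sqrt(-7 - 2), 1)*(6*V + h) = -6*(6*(-2) + 1) = -6*(-12 + 1) = -6*(-11) = 66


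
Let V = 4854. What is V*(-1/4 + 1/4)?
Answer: 0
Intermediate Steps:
V*(-1/4 + 1/4) = 4854*(-1/4 + 1/4) = 4854*(-1*¼ + 1*(¼)) = 4854*(-¼ + ¼) = 4854*0 = 0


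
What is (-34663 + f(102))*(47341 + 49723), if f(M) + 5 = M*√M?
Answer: -3365014752 + 9900528*√102 ≈ -3.2650e+9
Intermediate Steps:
f(M) = -5 + M^(3/2) (f(M) = -5 + M*√M = -5 + M^(3/2))
(-34663 + f(102))*(47341 + 49723) = (-34663 + (-5 + 102^(3/2)))*(47341 + 49723) = (-34663 + (-5 + 102*√102))*97064 = (-34668 + 102*√102)*97064 = -3365014752 + 9900528*√102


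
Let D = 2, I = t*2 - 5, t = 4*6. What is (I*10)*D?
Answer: 860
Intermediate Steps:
t = 24
I = 43 (I = 24*2 - 5 = 48 - 5 = 43)
(I*10)*D = (43*10)*2 = 430*2 = 860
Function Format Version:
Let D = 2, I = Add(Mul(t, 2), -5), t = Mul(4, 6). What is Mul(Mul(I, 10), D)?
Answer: 860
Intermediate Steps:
t = 24
I = 43 (I = Add(Mul(24, 2), -5) = Add(48, -5) = 43)
Mul(Mul(I, 10), D) = Mul(Mul(43, 10), 2) = Mul(430, 2) = 860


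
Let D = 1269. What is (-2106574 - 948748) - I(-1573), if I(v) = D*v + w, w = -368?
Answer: -1058817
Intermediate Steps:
I(v) = -368 + 1269*v (I(v) = 1269*v - 368 = -368 + 1269*v)
(-2106574 - 948748) - I(-1573) = (-2106574 - 948748) - (-368 + 1269*(-1573)) = -3055322 - (-368 - 1996137) = -3055322 - 1*(-1996505) = -3055322 + 1996505 = -1058817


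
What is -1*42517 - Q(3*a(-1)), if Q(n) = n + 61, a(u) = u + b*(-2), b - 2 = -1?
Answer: -42569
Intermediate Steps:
b = 1 (b = 2 - 1 = 1)
a(u) = -2 + u (a(u) = u + 1*(-2) = u - 2 = -2 + u)
Q(n) = 61 + n
-1*42517 - Q(3*a(-1)) = -1*42517 - (61 + 3*(-2 - 1)) = -42517 - (61 + 3*(-3)) = -42517 - (61 - 9) = -42517 - 1*52 = -42517 - 52 = -42569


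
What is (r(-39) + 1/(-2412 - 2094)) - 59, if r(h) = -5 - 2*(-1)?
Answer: -279373/4506 ≈ -62.000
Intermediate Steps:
r(h) = -3 (r(h) = -5 + 2 = -3)
(r(-39) + 1/(-2412 - 2094)) - 59 = (-3 + 1/(-2412 - 2094)) - 59 = (-3 + 1/(-4506)) - 59 = (-3 - 1/4506) - 59 = -13519/4506 - 59 = -279373/4506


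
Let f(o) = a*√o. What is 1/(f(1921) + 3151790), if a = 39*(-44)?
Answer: 1575895/4964061759962 + 429*√1921/2482030879981 ≈ 3.2504e-7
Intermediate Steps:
a = -1716
f(o) = -1716*√o
1/(f(1921) + 3151790) = 1/(-1716*√1921 + 3151790) = 1/(3151790 - 1716*√1921)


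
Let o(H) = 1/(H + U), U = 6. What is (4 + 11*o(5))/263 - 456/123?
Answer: -39771/10783 ≈ -3.6883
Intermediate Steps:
o(H) = 1/(6 + H) (o(H) = 1/(H + 6) = 1/(6 + H))
(4 + 11*o(5))/263 - 456/123 = (4 + 11/(6 + 5))/263 - 456/123 = (4 + 11/11)*(1/263) - 456*1/123 = (4 + 11*(1/11))*(1/263) - 152/41 = (4 + 1)*(1/263) - 152/41 = 5*(1/263) - 152/41 = 5/263 - 152/41 = -39771/10783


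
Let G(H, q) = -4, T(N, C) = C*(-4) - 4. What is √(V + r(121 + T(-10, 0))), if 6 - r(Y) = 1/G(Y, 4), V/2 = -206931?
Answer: I*√1655423/2 ≈ 643.32*I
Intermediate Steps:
T(N, C) = -4 - 4*C (T(N, C) = -4*C - 4 = -4 - 4*C)
V = -413862 (V = 2*(-206931) = -413862)
r(Y) = 25/4 (r(Y) = 6 - 1/(-4) = 6 - 1*(-¼) = 6 + ¼ = 25/4)
√(V + r(121 + T(-10, 0))) = √(-413862 + 25/4) = √(-1655423/4) = I*√1655423/2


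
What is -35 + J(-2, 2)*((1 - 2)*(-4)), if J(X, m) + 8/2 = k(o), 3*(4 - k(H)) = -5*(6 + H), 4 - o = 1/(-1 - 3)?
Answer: 100/3 ≈ 33.333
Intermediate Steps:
o = 17/4 (o = 4 - 1/(-1 - 3) = 4 - 1/(-4) = 4 - 1*(-¼) = 4 + ¼ = 17/4 ≈ 4.2500)
k(H) = 14 + 5*H/3 (k(H) = 4 - (-5)*(6 + H)/3 = 4 - (-30 - 5*H)/3 = 4 + (10 + 5*H/3) = 14 + 5*H/3)
J(X, m) = 205/12 (J(X, m) = -4 + (14 + (5/3)*(17/4)) = -4 + (14 + 85/12) = -4 + 253/12 = 205/12)
-35 + J(-2, 2)*((1 - 2)*(-4)) = -35 + 205*((1 - 2)*(-4))/12 = -35 + 205*(-1*(-4))/12 = -35 + (205/12)*4 = -35 + 205/3 = 100/3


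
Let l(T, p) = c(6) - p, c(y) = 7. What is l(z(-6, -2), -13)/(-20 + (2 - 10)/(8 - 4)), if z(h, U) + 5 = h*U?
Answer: -10/11 ≈ -0.90909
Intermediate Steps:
z(h, U) = -5 + U*h (z(h, U) = -5 + h*U = -5 + U*h)
l(T, p) = 7 - p
l(z(-6, -2), -13)/(-20 + (2 - 10)/(8 - 4)) = (7 - 1*(-13))/(-20 + (2 - 10)/(8 - 4)) = (7 + 13)/(-20 - 8/4) = 20/(-20 - 8*¼) = 20/(-20 - 2) = 20/(-22) = -1/22*20 = -10/11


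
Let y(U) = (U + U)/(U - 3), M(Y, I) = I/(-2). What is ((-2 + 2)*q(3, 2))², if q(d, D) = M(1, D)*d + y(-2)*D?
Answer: 0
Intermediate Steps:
M(Y, I) = -I/2 (M(Y, I) = I*(-½) = -I/2)
y(U) = 2*U/(-3 + U) (y(U) = (2*U)/(-3 + U) = 2*U/(-3 + U))
q(d, D) = 4*D/5 - D*d/2 (q(d, D) = (-D/2)*d + (2*(-2)/(-3 - 2))*D = -D*d/2 + (2*(-2)/(-5))*D = -D*d/2 + (2*(-2)*(-⅕))*D = -D*d/2 + 4*D/5 = 4*D/5 - D*d/2)
((-2 + 2)*q(3, 2))² = ((-2 + 2)*((⅒)*2*(8 - 5*3)))² = (0*((⅒)*2*(8 - 15)))² = (0*((⅒)*2*(-7)))² = (0*(-7/5))² = 0² = 0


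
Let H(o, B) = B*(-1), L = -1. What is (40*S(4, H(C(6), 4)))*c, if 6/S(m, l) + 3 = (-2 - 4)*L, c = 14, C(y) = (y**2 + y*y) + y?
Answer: 1120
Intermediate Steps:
C(y) = y + 2*y**2 (C(y) = (y**2 + y**2) + y = 2*y**2 + y = y + 2*y**2)
H(o, B) = -B
S(m, l) = 2 (S(m, l) = 6/(-3 + (-2 - 4)*(-1)) = 6/(-3 - 6*(-1)) = 6/(-3 + 6) = 6/3 = 6*(1/3) = 2)
(40*S(4, H(C(6), 4)))*c = (40*2)*14 = 80*14 = 1120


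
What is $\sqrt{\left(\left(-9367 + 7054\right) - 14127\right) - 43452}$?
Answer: $2 i \sqrt{14973} \approx 244.73 i$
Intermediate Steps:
$\sqrt{\left(\left(-9367 + 7054\right) - 14127\right) - 43452} = \sqrt{\left(-2313 - 14127\right) - 43452} = \sqrt{-16440 - 43452} = \sqrt{-59892} = 2 i \sqrt{14973}$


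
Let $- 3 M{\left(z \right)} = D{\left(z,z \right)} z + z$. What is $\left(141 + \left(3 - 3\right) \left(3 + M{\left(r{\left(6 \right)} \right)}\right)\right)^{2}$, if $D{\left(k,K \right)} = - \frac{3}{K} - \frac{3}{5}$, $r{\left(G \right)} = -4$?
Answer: $19881$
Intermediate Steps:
$D{\left(k,K \right)} = - \frac{3}{5} - \frac{3}{K}$ ($D{\left(k,K \right)} = - \frac{3}{K} - \frac{3}{5} = - \frac{3}{5} - \frac{3}{K}$)
$M{\left(z \right)} = - \frac{z}{3} - \frac{z \left(- \frac{3}{5} - \frac{3}{z}\right)}{3}$ ($M{\left(z \right)} = - \frac{\left(- \frac{3}{5} - \frac{3}{z}\right) z + z}{3} = - \frac{z \left(- \frac{3}{5} - \frac{3}{z}\right) + z}{3} = - \frac{z + z \left(- \frac{3}{5} - \frac{3}{z}\right)}{3} = - \frac{z}{3} - \frac{z \left(- \frac{3}{5} - \frac{3}{z}\right)}{3}$)
$\left(141 + \left(3 - 3\right) \left(3 + M{\left(r{\left(6 \right)} \right)}\right)\right)^{2} = \left(141 + \left(3 - 3\right) \left(3 + \left(1 - - \frac{8}{15}\right)\right)\right)^{2} = \left(141 + 0 \left(3 + \left(1 + \frac{8}{15}\right)\right)\right)^{2} = \left(141 + 0 \left(3 + \frac{23}{15}\right)\right)^{2} = \left(141 + 0 \cdot \frac{68}{15}\right)^{2} = \left(141 + 0\right)^{2} = 141^{2} = 19881$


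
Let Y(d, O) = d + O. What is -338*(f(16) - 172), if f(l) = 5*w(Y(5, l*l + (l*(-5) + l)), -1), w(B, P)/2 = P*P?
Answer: 54756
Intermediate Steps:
Y(d, O) = O + d
w(B, P) = 2*P**2 (w(B, P) = 2*(P*P) = 2*P**2)
f(l) = 10 (f(l) = 5*(2*(-1)**2) = 5*(2*1) = 5*2 = 10)
-338*(f(16) - 172) = -338*(10 - 172) = -338*(-162) = 54756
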